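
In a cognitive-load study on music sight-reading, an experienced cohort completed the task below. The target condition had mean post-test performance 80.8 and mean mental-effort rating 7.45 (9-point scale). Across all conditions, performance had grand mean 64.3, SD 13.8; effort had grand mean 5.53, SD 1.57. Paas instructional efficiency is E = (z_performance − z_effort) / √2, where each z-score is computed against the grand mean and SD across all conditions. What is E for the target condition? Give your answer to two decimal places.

z_performance = (80.8 − 64.3) / 13.8 = 16.5000 / 13.8 = 1.1957.
z_effort = (7.45 − 5.53) / 1.57 = 1.9200 / 1.57 = 1.2229.
z_P − z_E = 1.1957 − 1.2229 = -0.0272.
E = -0.0272 / √2 = -0.0272 / 1.41421 = -0.0192 ≈ -0.02.

-0.02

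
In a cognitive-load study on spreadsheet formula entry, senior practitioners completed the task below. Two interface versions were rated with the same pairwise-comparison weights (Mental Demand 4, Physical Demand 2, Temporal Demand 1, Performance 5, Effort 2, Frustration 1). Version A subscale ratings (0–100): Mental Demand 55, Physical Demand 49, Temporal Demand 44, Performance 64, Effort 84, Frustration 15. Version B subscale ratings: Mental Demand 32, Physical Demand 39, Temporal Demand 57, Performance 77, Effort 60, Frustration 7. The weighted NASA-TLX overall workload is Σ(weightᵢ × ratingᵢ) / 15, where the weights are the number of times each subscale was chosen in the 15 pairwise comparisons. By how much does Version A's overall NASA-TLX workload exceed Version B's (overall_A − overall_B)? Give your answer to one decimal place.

6.0

Version A weighted sum = 4·55 + 2·49 + 1·44 + 5·64 + 2·84 + 1·15 = 220 + 98 + 44 + 320 + 168 + 15 = 865; overall_A = 865/15 = 57.6667.
Version B weighted sum = 4·32 + 2·39 + 1·57 + 5·77 + 2·60 + 1·7 = 128 + 78 + 57 + 385 + 120 + 7 = 775; overall_B = 775/15 = 51.6667.
Difference = 57.6667 − 51.6667 = 6.0000 ≈ 6.0.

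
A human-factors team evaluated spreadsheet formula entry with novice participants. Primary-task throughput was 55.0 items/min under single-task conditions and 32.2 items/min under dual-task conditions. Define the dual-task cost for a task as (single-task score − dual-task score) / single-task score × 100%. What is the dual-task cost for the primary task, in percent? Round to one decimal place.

Cost = (55.0 − 32.2) / 55.0 × 100%
     = 22.8000 / 55.0 × 100% = 41.4545%.
≈ 41.5%.

41.5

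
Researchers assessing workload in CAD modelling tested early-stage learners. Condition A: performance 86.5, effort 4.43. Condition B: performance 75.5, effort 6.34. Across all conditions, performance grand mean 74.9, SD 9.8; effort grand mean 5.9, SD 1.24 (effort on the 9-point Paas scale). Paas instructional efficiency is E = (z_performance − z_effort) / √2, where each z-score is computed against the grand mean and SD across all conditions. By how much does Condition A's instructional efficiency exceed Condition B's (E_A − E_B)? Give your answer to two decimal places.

1.88

Condition A: z_P = (86.5 − 74.9)/9.8 = 1.1837; z_E = (4.43 − 5.9)/1.24 = -1.1855; E_A = (1.1837 − (-1.1855))/√2 = 1.6753.
Condition B: z_P = (75.5 − 74.9)/9.8 = 0.0612; z_E = (6.34 − 5.9)/1.24 = 0.3548; E_B = (0.0612 − 0.3548)/√2 = -0.2076.
E_A − E_B = 1.6753 − (-0.2076) = 1.8829 ≈ 1.88.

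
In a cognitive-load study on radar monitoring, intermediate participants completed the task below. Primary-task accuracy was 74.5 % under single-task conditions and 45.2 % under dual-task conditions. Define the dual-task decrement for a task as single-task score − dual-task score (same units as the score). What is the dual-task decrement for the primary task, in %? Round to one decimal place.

Decrement = 74.5 − 45.2 = 29.3000 % ≈ 29.3 %.

29.3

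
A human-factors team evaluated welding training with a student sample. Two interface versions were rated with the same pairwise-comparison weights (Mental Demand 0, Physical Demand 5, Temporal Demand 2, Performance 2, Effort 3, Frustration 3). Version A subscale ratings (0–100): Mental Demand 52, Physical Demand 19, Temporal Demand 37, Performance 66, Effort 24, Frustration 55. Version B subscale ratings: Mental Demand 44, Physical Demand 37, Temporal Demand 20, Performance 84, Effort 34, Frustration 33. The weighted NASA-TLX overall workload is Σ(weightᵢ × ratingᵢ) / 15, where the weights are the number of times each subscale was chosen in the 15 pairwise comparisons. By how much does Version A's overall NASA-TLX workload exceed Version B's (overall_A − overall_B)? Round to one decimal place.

Version A weighted sum = 0·52 + 5·19 + 2·37 + 2·66 + 3·24 + 3·55 = 0 + 95 + 74 + 132 + 72 + 165 = 538; overall_A = 538/15 = 35.8667.
Version B weighted sum = 0·44 + 5·37 + 2·20 + 2·84 + 3·34 + 3·33 = 0 + 185 + 40 + 168 + 102 + 99 = 594; overall_B = 594/15 = 39.6000.
Difference = 35.8667 − 39.6000 = -3.7333 ≈ -3.7.

-3.7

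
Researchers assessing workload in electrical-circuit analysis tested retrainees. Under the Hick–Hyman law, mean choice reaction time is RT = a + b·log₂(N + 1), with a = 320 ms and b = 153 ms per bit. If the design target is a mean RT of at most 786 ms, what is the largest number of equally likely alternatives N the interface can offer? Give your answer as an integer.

7

Set 320 + 153·log₂(N + 1) ≤ 786.
log₂(N + 1) ≤ (786 − 320) / 153 = 3.0458.
N + 1 ≤ 2^3.0458 = 8.2580.
N ≤ 7.2580, so the largest integer N is 7.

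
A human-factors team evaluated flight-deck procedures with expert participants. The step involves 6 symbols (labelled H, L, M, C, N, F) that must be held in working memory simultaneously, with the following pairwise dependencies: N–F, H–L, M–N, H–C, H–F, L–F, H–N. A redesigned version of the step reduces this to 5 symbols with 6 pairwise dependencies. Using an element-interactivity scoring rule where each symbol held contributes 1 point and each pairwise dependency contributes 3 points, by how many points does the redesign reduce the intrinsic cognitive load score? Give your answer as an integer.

Original: 6 × 1 + 7 × 3 = 6 + 21 = 27.
Redesigned: 5 × 1 + 6 × 3 = 5 + 18 = 23.
Reduction = 27 − 23 = 4.

4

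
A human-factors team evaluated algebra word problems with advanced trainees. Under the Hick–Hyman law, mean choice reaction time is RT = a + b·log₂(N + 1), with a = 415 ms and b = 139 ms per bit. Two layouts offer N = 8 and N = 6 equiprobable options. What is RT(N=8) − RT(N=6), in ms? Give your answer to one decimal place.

50.4

RT(8) = 415 + 139·log₂(9) = 415 + 139·3.1699 = 855.6161 ms.
RT(6) = 415 + 139·log₂(7) = 415 + 139·2.8074 = 805.2286 ms.
Difference = 855.6161 − 805.2286 = 50.3875 ≈ 50.4 ms.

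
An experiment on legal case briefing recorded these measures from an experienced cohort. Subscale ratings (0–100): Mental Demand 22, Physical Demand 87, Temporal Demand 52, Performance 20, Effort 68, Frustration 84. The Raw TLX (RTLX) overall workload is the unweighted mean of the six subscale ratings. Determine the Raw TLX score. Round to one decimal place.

55.5

Sum of ratings = 22 + 87 + 52 + 20 + 68 + 84 = 333.
RTLX = 333 / 6 = 55.5000 ≈ 55.5.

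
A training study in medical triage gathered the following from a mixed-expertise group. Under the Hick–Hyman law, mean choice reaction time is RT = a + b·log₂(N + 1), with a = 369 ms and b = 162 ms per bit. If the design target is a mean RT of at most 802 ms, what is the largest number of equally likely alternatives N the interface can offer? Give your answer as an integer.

Set 369 + 162·log₂(N + 1) ≤ 802.
log₂(N + 1) ≤ (802 − 369) / 162 = 2.6728.
N + 1 ≤ 2^2.6728 = 6.3767.
N ≤ 5.3767, so the largest integer N is 5.

5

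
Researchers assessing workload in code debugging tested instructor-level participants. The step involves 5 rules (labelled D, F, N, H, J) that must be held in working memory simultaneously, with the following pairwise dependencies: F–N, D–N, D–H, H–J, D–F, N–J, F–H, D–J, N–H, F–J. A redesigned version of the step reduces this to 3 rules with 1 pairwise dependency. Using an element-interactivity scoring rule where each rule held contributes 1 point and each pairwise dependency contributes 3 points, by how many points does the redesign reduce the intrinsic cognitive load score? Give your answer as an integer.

Original: 5 × 1 + 10 × 3 = 5 + 30 = 35.
Redesigned: 3 × 1 + 1 × 3 = 3 + 3 = 6.
Reduction = 35 − 6 = 29.

29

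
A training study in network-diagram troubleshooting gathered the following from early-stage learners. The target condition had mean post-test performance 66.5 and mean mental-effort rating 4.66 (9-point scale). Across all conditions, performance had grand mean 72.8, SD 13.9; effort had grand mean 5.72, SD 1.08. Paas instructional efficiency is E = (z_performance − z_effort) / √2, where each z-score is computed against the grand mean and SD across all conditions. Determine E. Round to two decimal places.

z_performance = (66.5 − 72.8) / 13.9 = -6.3000 / 13.9 = -0.4532.
z_effort = (4.66 − 5.72) / 1.08 = -1.0600 / 1.08 = -0.9815.
z_P − z_E = -0.4532 − (-0.9815) = 0.5283.
E = 0.5283 / √2 = 0.5283 / 1.41421 = 0.3736 ≈ 0.37.

0.37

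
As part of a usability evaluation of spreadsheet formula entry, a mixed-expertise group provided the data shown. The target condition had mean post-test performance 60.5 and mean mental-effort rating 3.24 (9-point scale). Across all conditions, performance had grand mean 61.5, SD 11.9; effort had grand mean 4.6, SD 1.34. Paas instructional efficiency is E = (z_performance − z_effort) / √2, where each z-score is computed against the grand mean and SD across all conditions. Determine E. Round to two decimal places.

z_performance = (60.5 − 61.5) / 11.9 = -1.0000 / 11.9 = -0.0840.
z_effort = (3.24 − 4.6) / 1.34 = -1.3600 / 1.34 = -1.0149.
z_P − z_E = -0.0840 − (-1.0149) = 0.9309.
E = 0.9309 / √2 = 0.9309 / 1.41421 = 0.6582 ≈ 0.66.

0.66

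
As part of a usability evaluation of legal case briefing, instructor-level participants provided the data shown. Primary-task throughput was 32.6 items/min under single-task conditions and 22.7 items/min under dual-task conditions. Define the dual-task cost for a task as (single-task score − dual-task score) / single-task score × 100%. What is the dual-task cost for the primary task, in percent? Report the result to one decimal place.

30.4

Cost = (32.6 − 22.7) / 32.6 × 100%
     = 9.9000 / 32.6 × 100% = 30.3681%.
≈ 30.4%.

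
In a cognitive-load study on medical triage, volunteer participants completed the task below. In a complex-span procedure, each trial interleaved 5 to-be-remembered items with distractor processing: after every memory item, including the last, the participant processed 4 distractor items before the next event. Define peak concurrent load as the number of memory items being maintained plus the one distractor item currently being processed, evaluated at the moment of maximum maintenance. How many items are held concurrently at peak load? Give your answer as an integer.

Maintenance is greatest during the distractor(s) after memory item 5: all 5 memory items are being held.
One distractor item is concurrently being processed.
Peak concurrent load = 5 + 1 = 6 items.

6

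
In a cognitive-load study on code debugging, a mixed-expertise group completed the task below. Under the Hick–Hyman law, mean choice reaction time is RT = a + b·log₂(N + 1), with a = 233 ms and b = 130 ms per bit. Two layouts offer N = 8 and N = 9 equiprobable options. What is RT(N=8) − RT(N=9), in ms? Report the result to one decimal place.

-19.8

RT(8) = 233 + 130·log₂(9) = 233 + 130·3.1699 = 645.0870 ms.
RT(9) = 233 + 130·log₂(10) = 233 + 130·3.3219 = 664.8470 ms.
Difference = 645.0870 − 664.8470 = -19.7600 ≈ -19.8 ms.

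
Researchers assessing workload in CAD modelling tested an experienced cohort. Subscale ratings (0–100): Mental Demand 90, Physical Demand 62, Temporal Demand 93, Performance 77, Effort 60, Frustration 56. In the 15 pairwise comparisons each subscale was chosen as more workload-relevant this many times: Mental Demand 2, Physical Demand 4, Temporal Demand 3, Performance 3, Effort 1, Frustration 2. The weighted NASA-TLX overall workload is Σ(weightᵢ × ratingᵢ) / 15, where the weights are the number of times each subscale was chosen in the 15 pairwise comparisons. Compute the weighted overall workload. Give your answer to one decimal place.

74.0

The tallies are the weights (they sum to 15).
Weighted sum = 2·90 + 4·62 + 3·93 + 3·77 + 1·60 + 2·56
            = 180 + 248 + 279 + 231 + 60 + 112 = 1110.
Overall workload = 1110 / 15 = 74.0000 ≈ 74.0.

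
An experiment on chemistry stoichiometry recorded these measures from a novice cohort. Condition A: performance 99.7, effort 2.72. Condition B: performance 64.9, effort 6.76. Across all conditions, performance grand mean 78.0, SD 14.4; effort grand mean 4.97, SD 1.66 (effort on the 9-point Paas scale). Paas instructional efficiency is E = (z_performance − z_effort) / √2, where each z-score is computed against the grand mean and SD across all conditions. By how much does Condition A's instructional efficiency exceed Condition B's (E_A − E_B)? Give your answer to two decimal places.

3.43

Condition A: z_P = (99.7 − 78.0)/14.4 = 1.5069; z_E = (2.72 − 4.97)/1.66 = -1.3554; E_A = (1.5069 − (-1.3554))/√2 = 2.0240.
Condition B: z_P = (64.9 − 78.0)/14.4 = -0.9097; z_E = (6.76 − 4.97)/1.66 = 1.0783; E_B = (-0.9097 − 1.0783)/√2 = -1.4057.
E_A − E_B = 2.0240 − (-1.4057) = 3.4297 ≈ 3.43.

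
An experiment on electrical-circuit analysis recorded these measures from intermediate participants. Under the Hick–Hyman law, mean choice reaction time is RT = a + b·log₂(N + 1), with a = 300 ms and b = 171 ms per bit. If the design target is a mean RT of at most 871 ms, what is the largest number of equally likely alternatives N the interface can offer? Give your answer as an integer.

Set 300 + 171·log₂(N + 1) ≤ 871.
log₂(N + 1) ≤ (871 − 300) / 171 = 3.3392.
N + 1 ≤ 2^3.3392 = 10.1204.
N ≤ 9.1204, so the largest integer N is 9.

9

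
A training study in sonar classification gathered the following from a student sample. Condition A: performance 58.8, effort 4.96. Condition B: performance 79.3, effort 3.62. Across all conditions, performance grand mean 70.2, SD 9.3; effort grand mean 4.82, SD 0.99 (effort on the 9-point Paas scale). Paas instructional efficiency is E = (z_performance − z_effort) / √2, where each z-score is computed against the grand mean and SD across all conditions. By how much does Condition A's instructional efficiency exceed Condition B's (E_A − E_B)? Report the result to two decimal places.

-2.52

Condition A: z_P = (58.8 − 70.2)/9.3 = -1.2258; z_E = (4.96 − 4.82)/0.99 = 0.1414; E_A = (-1.2258 − 0.1414)/√2 = -0.9668.
Condition B: z_P = (79.3 − 70.2)/9.3 = 0.9785; z_E = (3.62 − 4.82)/0.99 = -1.2121; E_B = (0.9785 − (-1.2121))/√2 = 1.5490.
E_A − E_B = -0.9668 − 1.5490 = -2.5158 ≈ -2.52.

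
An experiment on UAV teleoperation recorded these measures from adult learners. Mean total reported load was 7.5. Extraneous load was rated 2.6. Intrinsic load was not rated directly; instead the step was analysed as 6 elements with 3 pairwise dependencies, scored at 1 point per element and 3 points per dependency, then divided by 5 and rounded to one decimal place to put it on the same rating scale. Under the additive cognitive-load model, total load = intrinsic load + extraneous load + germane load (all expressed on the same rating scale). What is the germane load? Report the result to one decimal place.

Intrinsic (element-interactivity): (6 × 1 + 3 × 3) / 5 = 15 / 5 = 3.0000 → 3.0.
germane load = total − intrinsic − extraneous
             = 7.5 − 3.0 − 2.6 = 1.9.

1.9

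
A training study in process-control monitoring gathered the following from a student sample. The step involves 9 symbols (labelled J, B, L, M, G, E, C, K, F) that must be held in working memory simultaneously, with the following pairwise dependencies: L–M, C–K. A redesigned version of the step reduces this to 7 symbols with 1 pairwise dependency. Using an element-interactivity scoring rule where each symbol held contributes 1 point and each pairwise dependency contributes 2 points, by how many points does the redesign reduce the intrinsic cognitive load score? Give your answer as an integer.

4

Original: 9 × 1 + 2 × 2 = 9 + 4 = 13.
Redesigned: 7 × 1 + 1 × 2 = 7 + 2 = 9.
Reduction = 13 − 9 = 4.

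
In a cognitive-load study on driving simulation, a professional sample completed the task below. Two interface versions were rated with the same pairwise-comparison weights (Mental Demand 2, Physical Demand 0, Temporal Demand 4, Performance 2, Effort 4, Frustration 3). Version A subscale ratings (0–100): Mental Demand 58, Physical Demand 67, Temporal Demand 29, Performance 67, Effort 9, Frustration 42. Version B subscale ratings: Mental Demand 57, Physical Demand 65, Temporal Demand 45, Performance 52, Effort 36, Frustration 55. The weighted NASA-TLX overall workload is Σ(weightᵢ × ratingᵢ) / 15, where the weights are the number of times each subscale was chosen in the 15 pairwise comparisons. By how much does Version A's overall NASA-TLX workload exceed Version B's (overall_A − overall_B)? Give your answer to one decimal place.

-11.9

Version A weighted sum = 2·58 + 0·67 + 4·29 + 2·67 + 4·9 + 3·42 = 116 + 0 + 116 + 134 + 36 + 126 = 528; overall_A = 528/15 = 35.2000.
Version B weighted sum = 2·57 + 0·65 + 4·45 + 2·52 + 4·36 + 3·55 = 114 + 0 + 180 + 104 + 144 + 165 = 707; overall_B = 707/15 = 47.1333.
Difference = 35.2000 − 47.1333 = -11.9333 ≈ -11.9.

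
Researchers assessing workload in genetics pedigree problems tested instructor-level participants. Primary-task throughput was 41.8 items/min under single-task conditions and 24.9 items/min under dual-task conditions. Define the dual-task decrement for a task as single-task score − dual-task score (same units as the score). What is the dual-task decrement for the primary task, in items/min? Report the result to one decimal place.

Decrement = 41.8 − 24.9 = 16.9000 items/min ≈ 16.9 items/min.

16.9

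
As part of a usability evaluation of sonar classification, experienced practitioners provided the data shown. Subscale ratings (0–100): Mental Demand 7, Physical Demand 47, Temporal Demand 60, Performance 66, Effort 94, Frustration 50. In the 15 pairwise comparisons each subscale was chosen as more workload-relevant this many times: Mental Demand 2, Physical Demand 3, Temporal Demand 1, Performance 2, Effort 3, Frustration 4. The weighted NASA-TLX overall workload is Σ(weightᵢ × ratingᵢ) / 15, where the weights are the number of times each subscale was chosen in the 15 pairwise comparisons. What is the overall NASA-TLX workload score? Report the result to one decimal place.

55.3

The tallies are the weights (they sum to 15).
Weighted sum = 2·7 + 3·47 + 1·60 + 2·66 + 3·94 + 4·50
            = 14 + 141 + 60 + 132 + 282 + 200 = 829.
Overall workload = 829 / 15 = 55.2667 ≈ 55.3.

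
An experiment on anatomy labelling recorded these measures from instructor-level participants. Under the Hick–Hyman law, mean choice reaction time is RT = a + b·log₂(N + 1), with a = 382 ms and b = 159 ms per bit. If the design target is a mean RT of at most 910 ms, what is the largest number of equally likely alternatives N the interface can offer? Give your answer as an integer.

8

Set 382 + 159·log₂(N + 1) ≤ 910.
log₂(N + 1) ≤ (910 − 382) / 159 = 3.3208.
N + 1 ≤ 2^3.3208 = 9.9922.
N ≤ 8.9922, so the largest integer N is 8.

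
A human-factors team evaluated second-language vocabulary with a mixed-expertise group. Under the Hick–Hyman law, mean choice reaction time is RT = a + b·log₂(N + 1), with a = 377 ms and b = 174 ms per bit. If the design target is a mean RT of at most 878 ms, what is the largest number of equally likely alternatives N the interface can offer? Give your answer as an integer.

Set 377 + 174·log₂(N + 1) ≤ 878.
log₂(N + 1) ≤ (878 − 377) / 174 = 2.8793.
N + 1 ≤ 2^2.8793 = 7.3579.
N ≤ 6.3579, so the largest integer N is 6.

6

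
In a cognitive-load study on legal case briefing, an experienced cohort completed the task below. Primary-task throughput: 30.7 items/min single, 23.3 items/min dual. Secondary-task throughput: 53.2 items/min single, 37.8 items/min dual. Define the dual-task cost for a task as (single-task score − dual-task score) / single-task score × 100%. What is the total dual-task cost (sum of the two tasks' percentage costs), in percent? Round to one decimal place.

Primary cost = (30.7 − 23.3) / 30.7 × 100% = 24.1042%.
Secondary cost = (53.2 − 37.8) / 53.2 × 100% = 28.9474%.
Total = 24.1042% + 28.9474% = 53.0516% ≈ 53.1%.

53.1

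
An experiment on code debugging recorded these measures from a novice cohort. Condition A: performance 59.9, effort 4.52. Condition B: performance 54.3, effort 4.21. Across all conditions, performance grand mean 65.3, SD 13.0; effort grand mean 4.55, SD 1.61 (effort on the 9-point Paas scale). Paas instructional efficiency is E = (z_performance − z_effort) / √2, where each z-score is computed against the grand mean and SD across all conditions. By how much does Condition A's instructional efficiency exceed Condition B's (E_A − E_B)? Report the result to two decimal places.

Condition A: z_P = (59.9 − 65.3)/13.0 = -0.4154; z_E = (4.52 − 4.55)/1.61 = -0.0186; E_A = (-0.4154 − (-0.0186))/√2 = -0.2806.
Condition B: z_P = (54.3 − 65.3)/13.0 = -0.8462; z_E = (4.21 − 4.55)/1.61 = -0.2112; E_B = (-0.8462 − (-0.2112))/√2 = -0.4490.
E_A − E_B = -0.2806 − (-0.4490) = 0.1684 ≈ 0.17.

0.17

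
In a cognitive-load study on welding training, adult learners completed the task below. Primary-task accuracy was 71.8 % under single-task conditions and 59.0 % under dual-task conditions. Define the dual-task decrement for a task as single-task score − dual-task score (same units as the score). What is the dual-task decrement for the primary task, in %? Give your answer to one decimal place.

Decrement = 71.8 − 59.0 = 12.8000 % ≈ 12.8 %.

12.8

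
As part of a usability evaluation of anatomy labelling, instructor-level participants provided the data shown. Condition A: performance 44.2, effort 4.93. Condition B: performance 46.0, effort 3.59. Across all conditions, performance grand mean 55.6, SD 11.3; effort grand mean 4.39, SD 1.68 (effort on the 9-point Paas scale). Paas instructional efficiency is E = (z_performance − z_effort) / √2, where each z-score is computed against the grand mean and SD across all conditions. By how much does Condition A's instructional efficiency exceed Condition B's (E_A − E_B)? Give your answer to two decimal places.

Condition A: z_P = (44.2 − 55.6)/11.3 = -1.0088; z_E = (4.93 − 4.39)/1.68 = 0.3214; E_A = (-1.0088 − 0.3214)/√2 = -0.9406.
Condition B: z_P = (46.0 − 55.6)/11.3 = -0.8496; z_E = (3.59 − 4.39)/1.68 = -0.4762; E_B = (-0.8496 − (-0.4762))/√2 = -0.2640.
E_A − E_B = -0.9406 − (-0.2640) = -0.6766 ≈ -0.68.

-0.68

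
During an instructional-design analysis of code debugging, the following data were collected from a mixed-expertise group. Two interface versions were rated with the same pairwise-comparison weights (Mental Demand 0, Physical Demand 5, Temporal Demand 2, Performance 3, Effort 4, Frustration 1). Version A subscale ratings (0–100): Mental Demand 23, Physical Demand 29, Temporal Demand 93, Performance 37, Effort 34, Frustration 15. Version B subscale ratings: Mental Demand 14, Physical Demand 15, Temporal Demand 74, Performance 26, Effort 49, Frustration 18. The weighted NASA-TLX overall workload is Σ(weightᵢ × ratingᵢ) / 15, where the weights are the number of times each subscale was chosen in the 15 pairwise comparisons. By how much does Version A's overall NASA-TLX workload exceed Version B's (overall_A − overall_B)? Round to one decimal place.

Version A weighted sum = 0·23 + 5·29 + 2·93 + 3·37 + 4·34 + 1·15 = 0 + 145 + 186 + 111 + 136 + 15 = 593; overall_A = 593/15 = 39.5333.
Version B weighted sum = 0·14 + 5·15 + 2·74 + 3·26 + 4·49 + 1·18 = 0 + 75 + 148 + 78 + 196 + 18 = 515; overall_B = 515/15 = 34.3333.
Difference = 39.5333 − 34.3333 = 5.2000 ≈ 5.2.

5.2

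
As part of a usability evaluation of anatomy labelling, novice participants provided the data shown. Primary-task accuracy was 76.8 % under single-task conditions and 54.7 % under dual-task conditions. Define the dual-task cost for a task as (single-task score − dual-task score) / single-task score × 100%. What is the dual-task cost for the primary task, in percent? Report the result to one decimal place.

28.8

Cost = (76.8 − 54.7) / 76.8 × 100%
     = 22.1000 / 76.8 × 100% = 28.7760%.
≈ 28.8%.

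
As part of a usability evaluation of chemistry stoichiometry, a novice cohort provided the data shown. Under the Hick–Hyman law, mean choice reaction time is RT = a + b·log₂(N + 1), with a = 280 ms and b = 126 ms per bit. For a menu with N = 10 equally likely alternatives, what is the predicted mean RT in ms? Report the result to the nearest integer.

716

log₂(10 + 1) = log₂(11) = 3.4594.
RT = 280 + 126 × 3.4594 = 280 + 435.8844 = 715.8844 ms.
≈ 716 ms.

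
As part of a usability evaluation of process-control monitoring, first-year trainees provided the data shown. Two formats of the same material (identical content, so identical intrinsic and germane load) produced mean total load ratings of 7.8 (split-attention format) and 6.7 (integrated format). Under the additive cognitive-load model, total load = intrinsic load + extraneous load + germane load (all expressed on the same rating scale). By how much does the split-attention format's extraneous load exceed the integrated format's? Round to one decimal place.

1.1

Intrinsic and germane load are equal across formats, so the difference in total load equals the difference in extraneous load.
Extraneous-load difference = 7.8 − 6.7 = 1.1.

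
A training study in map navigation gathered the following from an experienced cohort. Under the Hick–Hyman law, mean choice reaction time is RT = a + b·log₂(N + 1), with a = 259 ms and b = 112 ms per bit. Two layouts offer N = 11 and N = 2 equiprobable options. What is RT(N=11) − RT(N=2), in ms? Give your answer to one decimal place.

224.0

RT(11) = 259 + 112·log₂(12) = 259 + 112·3.5850 = 660.5200 ms.
RT(2) = 259 + 112·log₂(3) = 259 + 112·1.5850 = 436.5200 ms.
Difference = 660.5200 − 436.5200 = 224.0000 ≈ 224.0 ms.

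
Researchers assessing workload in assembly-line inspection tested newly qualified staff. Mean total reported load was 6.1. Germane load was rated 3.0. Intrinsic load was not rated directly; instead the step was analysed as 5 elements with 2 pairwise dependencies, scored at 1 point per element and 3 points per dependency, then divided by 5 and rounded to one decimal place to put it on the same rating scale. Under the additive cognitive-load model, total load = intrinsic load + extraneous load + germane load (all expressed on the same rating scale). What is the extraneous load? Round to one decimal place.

0.9

Intrinsic (element-interactivity): (5 × 1 + 2 × 3) / 5 = 11 / 5 = 2.2000 → 2.2.
extraneous load = total − intrinsic − germane
             = 6.1 − 2.2 − 3.0 = 0.9.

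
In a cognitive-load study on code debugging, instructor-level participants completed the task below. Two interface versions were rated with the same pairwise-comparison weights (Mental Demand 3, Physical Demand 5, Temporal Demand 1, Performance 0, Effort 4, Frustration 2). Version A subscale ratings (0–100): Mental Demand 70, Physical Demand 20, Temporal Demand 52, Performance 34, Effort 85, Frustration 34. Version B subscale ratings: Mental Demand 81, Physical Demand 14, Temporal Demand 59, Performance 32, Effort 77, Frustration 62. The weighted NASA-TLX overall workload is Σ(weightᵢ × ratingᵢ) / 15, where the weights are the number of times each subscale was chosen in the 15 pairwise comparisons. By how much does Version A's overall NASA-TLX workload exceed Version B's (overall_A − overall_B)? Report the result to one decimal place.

-2.3

Version A weighted sum = 3·70 + 5·20 + 1·52 + 0·34 + 4·85 + 2·34 = 210 + 100 + 52 + 0 + 340 + 68 = 770; overall_A = 770/15 = 51.3333.
Version B weighted sum = 3·81 + 5·14 + 1·59 + 0·32 + 4·77 + 2·62 = 243 + 70 + 59 + 0 + 308 + 124 = 804; overall_B = 804/15 = 53.6000.
Difference = 51.3333 − 53.6000 = -2.2667 ≈ -2.3.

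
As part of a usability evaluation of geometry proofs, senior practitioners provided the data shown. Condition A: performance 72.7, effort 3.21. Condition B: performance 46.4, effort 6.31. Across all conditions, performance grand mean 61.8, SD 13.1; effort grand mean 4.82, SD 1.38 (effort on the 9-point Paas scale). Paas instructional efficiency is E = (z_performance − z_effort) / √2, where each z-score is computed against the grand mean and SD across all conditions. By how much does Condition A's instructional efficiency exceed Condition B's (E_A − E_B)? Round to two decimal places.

Condition A: z_P = (72.7 − 61.8)/13.1 = 0.8321; z_E = (3.21 − 4.82)/1.38 = -1.1667; E_A = (0.8321 − (-1.1667))/√2 = 1.4134.
Condition B: z_P = (46.4 − 61.8)/13.1 = -1.1756; z_E = (6.31 − 4.82)/1.38 = 1.0797; E_B = (-1.1756 − 1.0797)/√2 = -1.5947.
E_A − E_B = 1.4134 − (-1.5947) = 3.0081 ≈ 3.01.

3.01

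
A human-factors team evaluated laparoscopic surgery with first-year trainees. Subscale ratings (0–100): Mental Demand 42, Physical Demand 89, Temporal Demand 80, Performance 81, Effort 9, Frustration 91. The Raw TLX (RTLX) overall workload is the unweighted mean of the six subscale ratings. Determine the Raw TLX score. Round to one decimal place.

65.3

Sum of ratings = 42 + 89 + 80 + 81 + 9 + 91 = 392.
RTLX = 392 / 6 = 65.3333 ≈ 65.3.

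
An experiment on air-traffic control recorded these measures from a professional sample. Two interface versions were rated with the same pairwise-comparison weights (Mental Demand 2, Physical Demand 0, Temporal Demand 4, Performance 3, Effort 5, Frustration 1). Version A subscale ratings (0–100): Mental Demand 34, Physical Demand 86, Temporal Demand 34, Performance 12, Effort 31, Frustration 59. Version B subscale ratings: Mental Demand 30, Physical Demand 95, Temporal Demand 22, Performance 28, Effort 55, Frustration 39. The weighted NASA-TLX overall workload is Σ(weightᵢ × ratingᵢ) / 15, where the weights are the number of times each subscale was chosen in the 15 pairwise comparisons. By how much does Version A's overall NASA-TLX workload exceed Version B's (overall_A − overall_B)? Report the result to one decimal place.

Version A weighted sum = 2·34 + 0·86 + 4·34 + 3·12 + 5·31 + 1·59 = 68 + 0 + 136 + 36 + 155 + 59 = 454; overall_A = 454/15 = 30.2667.
Version B weighted sum = 2·30 + 0·95 + 4·22 + 3·28 + 5·55 + 1·39 = 60 + 0 + 88 + 84 + 275 + 39 = 546; overall_B = 546/15 = 36.4000.
Difference = 30.2667 − 36.4000 = -6.1333 ≈ -6.1.

-6.1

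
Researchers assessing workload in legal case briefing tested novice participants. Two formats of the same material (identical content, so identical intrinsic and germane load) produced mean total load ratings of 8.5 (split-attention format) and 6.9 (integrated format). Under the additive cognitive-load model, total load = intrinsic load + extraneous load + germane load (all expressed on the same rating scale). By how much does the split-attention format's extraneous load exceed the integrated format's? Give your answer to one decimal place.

1.6

Intrinsic and germane load are equal across formats, so the difference in total load equals the difference in extraneous load.
Extraneous-load difference = 8.5 − 6.9 = 1.6.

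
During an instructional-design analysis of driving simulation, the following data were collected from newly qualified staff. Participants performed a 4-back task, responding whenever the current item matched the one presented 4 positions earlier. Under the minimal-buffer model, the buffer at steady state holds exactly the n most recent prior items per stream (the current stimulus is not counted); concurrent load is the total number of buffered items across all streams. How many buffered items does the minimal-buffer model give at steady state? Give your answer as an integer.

4

The buffer holds the 4 most recent prior items.
Steady-state concurrent load = 4 items.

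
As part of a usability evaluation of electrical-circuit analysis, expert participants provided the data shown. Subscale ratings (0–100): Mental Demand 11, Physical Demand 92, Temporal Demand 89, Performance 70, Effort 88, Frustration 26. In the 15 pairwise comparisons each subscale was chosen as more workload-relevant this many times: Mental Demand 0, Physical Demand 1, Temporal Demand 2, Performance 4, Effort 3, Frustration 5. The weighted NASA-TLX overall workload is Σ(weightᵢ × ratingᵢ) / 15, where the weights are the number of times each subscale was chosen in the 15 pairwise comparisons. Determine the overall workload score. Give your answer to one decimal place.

62.9

The tallies are the weights (they sum to 15).
Weighted sum = 0·11 + 1·92 + 2·89 + 4·70 + 3·88 + 5·26
            = 0 + 92 + 178 + 280 + 264 + 130 = 944.
Overall workload = 944 / 15 = 62.9333 ≈ 62.9.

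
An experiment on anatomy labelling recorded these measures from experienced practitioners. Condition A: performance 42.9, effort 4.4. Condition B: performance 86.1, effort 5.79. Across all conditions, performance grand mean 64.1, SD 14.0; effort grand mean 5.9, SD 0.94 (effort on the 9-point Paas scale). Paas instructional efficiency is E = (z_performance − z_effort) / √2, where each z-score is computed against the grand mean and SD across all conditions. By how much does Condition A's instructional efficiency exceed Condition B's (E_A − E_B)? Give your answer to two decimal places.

-1.14

Condition A: z_P = (42.9 − 64.1)/14.0 = -1.5143; z_E = (4.4 − 5.9)/0.94 = -1.5957; E_A = (-1.5143 − (-1.5957))/√2 = 0.0576.
Condition B: z_P = (86.1 − 64.1)/14.0 = 1.5714; z_E = (5.79 − 5.9)/0.94 = -0.1170; E_B = (1.5714 − (-0.1170))/√2 = 1.1939.
E_A − E_B = 0.0576 − 1.1939 = -1.1363 ≈ -1.14.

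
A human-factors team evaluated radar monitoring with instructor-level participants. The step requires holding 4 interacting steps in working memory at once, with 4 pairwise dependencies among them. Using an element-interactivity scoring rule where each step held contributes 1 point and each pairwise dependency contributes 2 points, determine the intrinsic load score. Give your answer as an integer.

Element contribution: 4 × 1 = 4.
Interaction contribution: 4 × 2 = 8.
Intrinsic load = 4 + 8 = 12.

12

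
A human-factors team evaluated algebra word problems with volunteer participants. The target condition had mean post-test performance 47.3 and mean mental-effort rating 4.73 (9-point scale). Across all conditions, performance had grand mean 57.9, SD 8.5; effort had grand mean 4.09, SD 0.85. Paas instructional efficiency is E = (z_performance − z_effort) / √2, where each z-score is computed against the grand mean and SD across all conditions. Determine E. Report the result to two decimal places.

z_performance = (47.3 − 57.9) / 8.5 = -10.6000 / 8.5 = -1.2471.
z_effort = (4.73 − 4.09) / 0.85 = 0.6400 / 0.85 = 0.7529.
z_P − z_E = -1.2471 − 0.7529 = -2.0000.
E = -2.0000 / √2 = -2.0000 / 1.41421 = -1.4142 ≈ -1.41.

-1.41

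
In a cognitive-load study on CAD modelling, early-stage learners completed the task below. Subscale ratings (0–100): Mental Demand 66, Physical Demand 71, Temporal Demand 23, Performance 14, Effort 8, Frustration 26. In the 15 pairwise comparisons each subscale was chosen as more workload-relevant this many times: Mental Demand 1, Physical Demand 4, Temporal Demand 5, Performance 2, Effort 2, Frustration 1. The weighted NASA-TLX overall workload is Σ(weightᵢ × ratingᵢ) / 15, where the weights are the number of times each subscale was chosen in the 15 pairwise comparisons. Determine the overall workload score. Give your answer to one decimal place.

35.7

The tallies are the weights (they sum to 15).
Weighted sum = 1·66 + 4·71 + 5·23 + 2·14 + 2·8 + 1·26
            = 66 + 284 + 115 + 28 + 16 + 26 = 535.
Overall workload = 535 / 15 = 35.6667 ≈ 35.7.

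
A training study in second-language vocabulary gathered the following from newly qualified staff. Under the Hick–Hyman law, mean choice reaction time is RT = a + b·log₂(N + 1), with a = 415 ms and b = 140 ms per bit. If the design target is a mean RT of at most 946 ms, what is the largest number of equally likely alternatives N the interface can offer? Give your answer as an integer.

12

Set 415 + 140·log₂(N + 1) ≤ 946.
log₂(N + 1) ≤ (946 − 415) / 140 = 3.7929.
N + 1 ≤ 2^3.7929 = 13.8604.
N ≤ 12.8604, so the largest integer N is 12.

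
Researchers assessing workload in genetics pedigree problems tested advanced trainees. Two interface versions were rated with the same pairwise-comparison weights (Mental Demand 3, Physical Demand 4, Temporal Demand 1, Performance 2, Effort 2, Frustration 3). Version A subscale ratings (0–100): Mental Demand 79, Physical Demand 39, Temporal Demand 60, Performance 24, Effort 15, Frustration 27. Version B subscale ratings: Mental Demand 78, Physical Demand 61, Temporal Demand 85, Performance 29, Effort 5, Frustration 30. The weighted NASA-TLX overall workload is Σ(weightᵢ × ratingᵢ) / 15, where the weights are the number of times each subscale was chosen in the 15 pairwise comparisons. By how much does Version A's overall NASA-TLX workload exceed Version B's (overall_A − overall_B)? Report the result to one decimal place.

-7.3

Version A weighted sum = 3·79 + 4·39 + 1·60 + 2·24 + 2·15 + 3·27 = 237 + 156 + 60 + 48 + 30 + 81 = 612; overall_A = 612/15 = 40.8000.
Version B weighted sum = 3·78 + 4·61 + 1·85 + 2·29 + 2·5 + 3·30 = 234 + 244 + 85 + 58 + 10 + 90 = 721; overall_B = 721/15 = 48.0667.
Difference = 40.8000 − 48.0667 = -7.2667 ≈ -7.3.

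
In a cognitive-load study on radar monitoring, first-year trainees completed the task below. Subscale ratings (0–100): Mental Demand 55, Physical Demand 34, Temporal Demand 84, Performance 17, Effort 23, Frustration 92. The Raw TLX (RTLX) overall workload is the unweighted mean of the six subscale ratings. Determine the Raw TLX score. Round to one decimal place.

Sum of ratings = 55 + 34 + 84 + 17 + 23 + 92 = 305.
RTLX = 305 / 6 = 50.8333 ≈ 50.8.

50.8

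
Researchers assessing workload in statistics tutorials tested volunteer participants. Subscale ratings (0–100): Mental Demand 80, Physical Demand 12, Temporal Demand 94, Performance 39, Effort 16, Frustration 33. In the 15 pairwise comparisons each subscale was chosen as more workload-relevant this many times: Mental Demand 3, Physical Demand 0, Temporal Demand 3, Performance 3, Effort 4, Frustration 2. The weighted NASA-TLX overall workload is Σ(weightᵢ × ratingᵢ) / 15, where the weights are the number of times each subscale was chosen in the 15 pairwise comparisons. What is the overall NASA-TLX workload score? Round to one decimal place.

51.3

The tallies are the weights (they sum to 15).
Weighted sum = 3·80 + 0·12 + 3·94 + 3·39 + 4·16 + 2·33
            = 240 + 0 + 282 + 117 + 64 + 66 = 769.
Overall workload = 769 / 15 = 51.2667 ≈ 51.3.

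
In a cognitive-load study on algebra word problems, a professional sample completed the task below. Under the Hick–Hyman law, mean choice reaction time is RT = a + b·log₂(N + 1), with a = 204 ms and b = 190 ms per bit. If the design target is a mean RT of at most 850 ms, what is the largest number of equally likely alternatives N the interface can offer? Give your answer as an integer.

9

Set 204 + 190·log₂(N + 1) ≤ 850.
log₂(N + 1) ≤ (850 − 204) / 190 = 3.4000.
N + 1 ≤ 2^3.4000 = 10.5561.
N ≤ 9.5561, so the largest integer N is 9.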